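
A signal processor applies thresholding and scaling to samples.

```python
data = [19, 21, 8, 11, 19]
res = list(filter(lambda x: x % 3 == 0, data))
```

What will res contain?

Step 1: Filter elements divisible by 3:
  19 % 3 = 1: removed
  21 % 3 = 0: kept
  8 % 3 = 2: removed
  11 % 3 = 2: removed
  19 % 3 = 1: removed
Therefore res = [21].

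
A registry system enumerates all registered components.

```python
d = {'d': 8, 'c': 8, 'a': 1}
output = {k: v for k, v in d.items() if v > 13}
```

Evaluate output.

Step 1: Filter items where value > 13:
  'd': 8 <= 13: removed
  'c': 8 <= 13: removed
  'a': 1 <= 13: removed
Therefore output = {}.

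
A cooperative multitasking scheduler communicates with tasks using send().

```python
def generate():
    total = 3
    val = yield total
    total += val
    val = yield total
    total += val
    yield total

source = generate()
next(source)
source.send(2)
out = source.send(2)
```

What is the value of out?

Step 1: next() -> yield total=3.
Step 2: send(2) -> val=2, total = 3+2 = 5, yield 5.
Step 3: send(2) -> val=2, total = 5+2 = 7, yield 7.
Therefore out = 7.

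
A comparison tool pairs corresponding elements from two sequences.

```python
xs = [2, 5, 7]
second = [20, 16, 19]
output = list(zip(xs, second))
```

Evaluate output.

Step 1: zip pairs elements at same index:
  Index 0: (2, 20)
  Index 1: (5, 16)
  Index 2: (7, 19)
Therefore output = [(2, 20), (5, 16), (7, 19)].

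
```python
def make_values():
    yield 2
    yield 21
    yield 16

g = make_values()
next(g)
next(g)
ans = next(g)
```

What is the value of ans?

Step 1: make_values() creates a generator.
Step 2: next(g) yields 2 (consumed and discarded).
Step 3: next(g) yields 21 (consumed and discarded).
Step 4: next(g) yields 16, assigned to ans.
Therefore ans = 16.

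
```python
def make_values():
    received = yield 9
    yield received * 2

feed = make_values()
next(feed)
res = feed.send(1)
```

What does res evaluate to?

Step 1: next(feed) advances to first yield, producing 9.
Step 2: send(1) resumes, received = 1.
Step 3: yield received * 2 = 1 * 2 = 2.
Therefore res = 2.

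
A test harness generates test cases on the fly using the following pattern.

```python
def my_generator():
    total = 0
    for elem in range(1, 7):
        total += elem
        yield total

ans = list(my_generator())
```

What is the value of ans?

Step 1: Generator accumulates running sum:
  elem=1: total = 1, yield 1
  elem=2: total = 3, yield 3
  elem=3: total = 6, yield 6
  elem=4: total = 10, yield 10
  elem=5: total = 15, yield 15
  elem=6: total = 21, yield 21
Therefore ans = [1, 3, 6, 10, 15, 21].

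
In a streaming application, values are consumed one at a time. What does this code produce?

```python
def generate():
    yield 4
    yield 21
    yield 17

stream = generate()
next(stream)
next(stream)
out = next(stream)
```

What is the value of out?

Step 1: generate() creates a generator.
Step 2: next(stream) yields 4 (consumed and discarded).
Step 3: next(stream) yields 21 (consumed and discarded).
Step 4: next(stream) yields 17, assigned to out.
Therefore out = 17.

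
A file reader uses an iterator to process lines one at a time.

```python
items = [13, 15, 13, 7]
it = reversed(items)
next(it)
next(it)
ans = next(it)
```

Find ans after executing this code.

Step 1: reversed([13, 15, 13, 7]) gives iterator: [7, 13, 15, 13].
Step 2: First next() = 7, second next() = 13.
Step 3: Third next() = 15.
Therefore ans = 15.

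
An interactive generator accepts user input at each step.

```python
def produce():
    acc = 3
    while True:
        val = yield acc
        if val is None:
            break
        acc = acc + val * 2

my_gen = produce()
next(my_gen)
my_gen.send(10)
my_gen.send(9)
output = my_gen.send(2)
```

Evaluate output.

Step 1: next() -> yield acc=3.
Step 2: send(10) -> val=10, acc = 3 + 10*2 = 23, yield 23.
Step 3: send(9) -> val=9, acc = 23 + 9*2 = 41, yield 41.
Step 4: send(2) -> val=2, acc = 41 + 2*2 = 45, yield 45.
Therefore output = 45.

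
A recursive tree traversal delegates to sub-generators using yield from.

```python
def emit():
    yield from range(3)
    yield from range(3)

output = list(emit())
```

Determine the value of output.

Step 1: Trace yields in order:
  yield 0
  yield 1
  yield 2
  yield 0
  yield 1
  yield 2
Therefore output = [0, 1, 2, 0, 1, 2].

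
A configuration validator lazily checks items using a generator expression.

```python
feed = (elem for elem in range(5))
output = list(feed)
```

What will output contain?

Step 1: Generator expression iterates range(5): [0, 1, 2, 3, 4].
Step 2: list() collects all values.
Therefore output = [0, 1, 2, 3, 4].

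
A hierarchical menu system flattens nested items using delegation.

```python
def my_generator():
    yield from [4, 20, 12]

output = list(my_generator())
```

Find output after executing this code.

Step 1: yield from delegates to the iterable, yielding each element.
Step 2: Collected values: [4, 20, 12].
Therefore output = [4, 20, 12].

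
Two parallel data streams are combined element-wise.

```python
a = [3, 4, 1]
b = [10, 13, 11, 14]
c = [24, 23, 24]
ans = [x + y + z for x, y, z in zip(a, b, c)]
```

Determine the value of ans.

Step 1: zip three lists (truncates to shortest, len=3):
  3 + 10 + 24 = 37
  4 + 13 + 23 = 40
  1 + 11 + 24 = 36
Therefore ans = [37, 40, 36].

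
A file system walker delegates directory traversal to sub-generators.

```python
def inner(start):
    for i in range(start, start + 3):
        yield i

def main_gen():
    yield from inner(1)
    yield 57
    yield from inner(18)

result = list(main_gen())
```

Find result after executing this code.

Step 1: main_gen() delegates to inner(1):
  yield 1
  yield 2
  yield 3
Step 2: yield 57
Step 3: Delegates to inner(18):
  yield 18
  yield 19
  yield 20
Therefore result = [1, 2, 3, 57, 18, 19, 20].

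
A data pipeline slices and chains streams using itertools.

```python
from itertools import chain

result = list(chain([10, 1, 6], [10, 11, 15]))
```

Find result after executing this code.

Step 1: chain() concatenates iterables: [10, 1, 6] + [10, 11, 15].
Therefore result = [10, 1, 6, 10, 11, 15].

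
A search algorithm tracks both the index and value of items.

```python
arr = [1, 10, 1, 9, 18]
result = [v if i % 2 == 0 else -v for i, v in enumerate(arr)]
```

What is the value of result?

Step 1: For each (i, v), keep v if i is even, negate if odd:
  i=0 (even): keep 1
  i=1 (odd): negate to -10
  i=2 (even): keep 1
  i=3 (odd): negate to -9
  i=4 (even): keep 18
Therefore result = [1, -10, 1, -9, 18].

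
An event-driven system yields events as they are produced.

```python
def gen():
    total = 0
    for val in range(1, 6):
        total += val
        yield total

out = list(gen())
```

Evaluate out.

Step 1: Generator accumulates running sum:
  val=1: total = 1, yield 1
  val=2: total = 3, yield 3
  val=3: total = 6, yield 6
  val=4: total = 10, yield 10
  val=5: total = 15, yield 15
Therefore out = [1, 3, 6, 10, 15].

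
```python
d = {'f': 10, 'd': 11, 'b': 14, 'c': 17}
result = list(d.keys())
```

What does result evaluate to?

Step 1: d.keys() returns the dictionary keys in insertion order.
Therefore result = ['f', 'd', 'b', 'c'].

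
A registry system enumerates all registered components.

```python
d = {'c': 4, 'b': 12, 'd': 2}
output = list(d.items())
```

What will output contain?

Step 1: d.items() returns (key, value) pairs in insertion order.
Therefore output = [('c', 4), ('b', 12), ('d', 2)].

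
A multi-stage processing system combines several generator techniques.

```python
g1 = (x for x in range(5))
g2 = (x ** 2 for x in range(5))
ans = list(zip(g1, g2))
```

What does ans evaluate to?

Step 1: g1 produces [0, 1, 2, 3, 4].
Step 2: g2 produces [0, 1, 4, 9, 16].
Step 3: zip pairs them: [(0, 0), (1, 1), (2, 4), (3, 9), (4, 16)].
Therefore ans = [(0, 0), (1, 1), (2, 4), (3, 9), (4, 16)].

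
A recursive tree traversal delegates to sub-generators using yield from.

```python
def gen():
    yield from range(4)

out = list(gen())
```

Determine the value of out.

Step 1: yield from delegates to the iterable, yielding each element.
Step 2: Collected values: [0, 1, 2, 3].
Therefore out = [0, 1, 2, 3].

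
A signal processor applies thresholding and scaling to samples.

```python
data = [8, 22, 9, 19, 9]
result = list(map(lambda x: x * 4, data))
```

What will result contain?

Step 1: Apply lambda x: x * 4 to each element:
  8 -> 32
  22 -> 88
  9 -> 36
  19 -> 76
  9 -> 36
Therefore result = [32, 88, 36, 76, 36].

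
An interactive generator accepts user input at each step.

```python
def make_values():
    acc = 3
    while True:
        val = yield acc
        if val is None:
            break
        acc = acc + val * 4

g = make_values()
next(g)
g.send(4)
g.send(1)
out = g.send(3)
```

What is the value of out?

Step 1: next() -> yield acc=3.
Step 2: send(4) -> val=4, acc = 3 + 4*4 = 19, yield 19.
Step 3: send(1) -> val=1, acc = 19 + 1*4 = 23, yield 23.
Step 4: send(3) -> val=3, acc = 23 + 3*4 = 35, yield 35.
Therefore out = 35.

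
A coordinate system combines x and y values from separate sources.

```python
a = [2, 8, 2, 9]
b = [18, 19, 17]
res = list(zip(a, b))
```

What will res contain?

Step 1: zip stops at shortest (len(a)=4, len(b)=3):
  Index 0: (2, 18)
  Index 1: (8, 19)
  Index 2: (2, 17)
Step 2: Last element of a (9) has no pair, dropped.
Therefore res = [(2, 18), (8, 19), (2, 17)].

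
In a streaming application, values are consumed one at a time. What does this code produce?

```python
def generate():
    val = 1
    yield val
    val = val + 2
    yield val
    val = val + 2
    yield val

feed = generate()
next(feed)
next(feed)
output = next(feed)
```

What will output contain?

Step 1: Trace through generator execution:
  Yield 1: val starts at 1, yield 1
  Yield 2: val = 1 + 2 = 3, yield 3
  Yield 3: val = 3 + 2 = 5, yield 5
Step 2: First next() gets 1, second next() gets the second value, third next() yields 5.
Therefore output = 5.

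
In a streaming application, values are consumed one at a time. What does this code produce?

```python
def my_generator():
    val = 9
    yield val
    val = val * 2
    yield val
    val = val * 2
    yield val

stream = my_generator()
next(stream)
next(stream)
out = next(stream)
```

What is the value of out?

Step 1: Trace through generator execution:
  Yield 1: val starts at 9, yield 9
  Yield 2: val = 9 * 2 = 18, yield 18
  Yield 3: val = 18 * 2 = 36, yield 36
Step 2: First next() gets 9, second next() gets the second value, third next() yields 36.
Therefore out = 36.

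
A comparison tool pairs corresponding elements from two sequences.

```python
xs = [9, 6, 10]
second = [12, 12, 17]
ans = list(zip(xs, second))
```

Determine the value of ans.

Step 1: zip pairs elements at same index:
  Index 0: (9, 12)
  Index 1: (6, 12)
  Index 2: (10, 17)
Therefore ans = [(9, 12), (6, 12), (10, 17)].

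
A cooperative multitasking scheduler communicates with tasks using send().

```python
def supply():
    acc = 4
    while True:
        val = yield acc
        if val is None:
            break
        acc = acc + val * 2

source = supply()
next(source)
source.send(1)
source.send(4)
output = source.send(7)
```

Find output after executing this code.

Step 1: next() -> yield acc=4.
Step 2: send(1) -> val=1, acc = 4 + 1*2 = 6, yield 6.
Step 3: send(4) -> val=4, acc = 6 + 4*2 = 14, yield 14.
Step 4: send(7) -> val=7, acc = 14 + 7*2 = 28, yield 28.
Therefore output = 28.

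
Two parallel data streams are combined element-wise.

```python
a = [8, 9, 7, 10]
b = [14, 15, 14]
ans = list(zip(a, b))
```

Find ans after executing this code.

Step 1: zip stops at shortest (len(a)=4, len(b)=3):
  Index 0: (8, 14)
  Index 1: (9, 15)
  Index 2: (7, 14)
Step 2: Last element of a (10) has no pair, dropped.
Therefore ans = [(8, 14), (9, 15), (7, 14)].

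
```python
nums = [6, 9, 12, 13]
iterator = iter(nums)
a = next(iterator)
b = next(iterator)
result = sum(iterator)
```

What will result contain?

Step 1: Create iterator over [6, 9, 12, 13].
Step 2: a = next() = 6, b = next() = 9.
Step 3: sum() of remaining [12, 13] = 25.
Therefore result = 25.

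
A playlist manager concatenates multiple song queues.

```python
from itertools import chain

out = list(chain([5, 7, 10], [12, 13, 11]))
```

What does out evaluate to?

Step 1: chain() concatenates iterables: [5, 7, 10] + [12, 13, 11].
Therefore out = [5, 7, 10, 12, 13, 11].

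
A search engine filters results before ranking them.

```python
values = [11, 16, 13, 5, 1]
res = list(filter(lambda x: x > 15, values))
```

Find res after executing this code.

Step 1: Filter elements > 15:
  11: removed
  16: kept
  13: removed
  5: removed
  1: removed
Therefore res = [16].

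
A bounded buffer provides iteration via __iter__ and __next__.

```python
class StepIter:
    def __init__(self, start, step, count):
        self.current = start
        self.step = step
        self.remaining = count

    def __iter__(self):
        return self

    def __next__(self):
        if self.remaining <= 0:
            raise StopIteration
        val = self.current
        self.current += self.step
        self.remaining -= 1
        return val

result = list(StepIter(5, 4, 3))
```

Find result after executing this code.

Step 1: StepIter starts at 5, increments by 4, for 3 steps:
  Yield 5, then current += 4
  Yield 9, then current += 4
  Yield 13, then current += 4
Therefore result = [5, 9, 13].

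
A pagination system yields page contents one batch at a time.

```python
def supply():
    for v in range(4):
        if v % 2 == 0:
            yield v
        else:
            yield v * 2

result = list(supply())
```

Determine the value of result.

Step 1: For each v in range(4), yield v if even, else v*2:
  v=0 (even): yield 0
  v=1 (odd): yield 1*2 = 2
  v=2 (even): yield 2
  v=3 (odd): yield 3*2 = 6
Therefore result = [0, 2, 2, 6].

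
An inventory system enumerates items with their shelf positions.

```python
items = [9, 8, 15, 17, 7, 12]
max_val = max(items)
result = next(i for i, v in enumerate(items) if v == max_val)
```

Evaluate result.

Step 1: max([9, 8, 15, 17, 7, 12]) = 17.
Step 2: Find first index where value == 17:
  Index 0: 9 != 17
  Index 1: 8 != 17
  Index 2: 15 != 17
  Index 3: 17 == 17, found!
Therefore result = 3.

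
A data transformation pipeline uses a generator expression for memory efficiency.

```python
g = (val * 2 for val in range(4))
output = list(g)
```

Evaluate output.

Step 1: For each val in range(4), compute val*2:
  val=0: 0*2 = 0
  val=1: 1*2 = 2
  val=2: 2*2 = 4
  val=3: 3*2 = 6
Therefore output = [0, 2, 4, 6].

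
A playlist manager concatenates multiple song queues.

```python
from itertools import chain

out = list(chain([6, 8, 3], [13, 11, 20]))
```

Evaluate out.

Step 1: chain() concatenates iterables: [6, 8, 3] + [13, 11, 20].
Therefore out = [6, 8, 3, 13, 11, 20].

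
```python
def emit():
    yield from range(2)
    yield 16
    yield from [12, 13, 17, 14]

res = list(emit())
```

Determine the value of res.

Step 1: Trace yields in order:
  yield 0
  yield 1
  yield 16
  yield 12
  yield 13
  yield 17
  yield 14
Therefore res = [0, 1, 16, 12, 13, 17, 14].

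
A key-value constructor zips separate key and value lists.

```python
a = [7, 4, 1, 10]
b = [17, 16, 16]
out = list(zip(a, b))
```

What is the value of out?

Step 1: zip stops at shortest (len(a)=4, len(b)=3):
  Index 0: (7, 17)
  Index 1: (4, 16)
  Index 2: (1, 16)
Step 2: Last element of a (10) has no pair, dropped.
Therefore out = [(7, 17), (4, 16), (1, 16)].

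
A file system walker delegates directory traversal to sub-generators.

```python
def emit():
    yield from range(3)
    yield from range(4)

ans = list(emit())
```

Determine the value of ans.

Step 1: Trace yields in order:
  yield 0
  yield 1
  yield 2
  yield 0
  yield 1
  yield 2
  yield 3
Therefore ans = [0, 1, 2, 0, 1, 2, 3].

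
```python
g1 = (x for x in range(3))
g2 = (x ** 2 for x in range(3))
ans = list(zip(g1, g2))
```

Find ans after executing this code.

Step 1: g1 produces [0, 1, 2].
Step 2: g2 produces [0, 1, 4].
Step 3: zip pairs them: [(0, 0), (1, 1), (2, 4)].
Therefore ans = [(0, 0), (1, 1), (2, 4)].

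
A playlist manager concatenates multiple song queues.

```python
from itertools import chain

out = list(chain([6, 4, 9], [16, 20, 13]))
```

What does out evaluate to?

Step 1: chain() concatenates iterables: [6, 4, 9] + [16, 20, 13].
Therefore out = [6, 4, 9, 16, 20, 13].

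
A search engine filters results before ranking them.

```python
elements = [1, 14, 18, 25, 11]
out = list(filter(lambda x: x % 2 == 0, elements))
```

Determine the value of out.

Step 1: Filter elements divisible by 2:
  1 % 2 = 1: removed
  14 % 2 = 0: kept
  18 % 2 = 0: kept
  25 % 2 = 1: removed
  11 % 2 = 1: removed
Therefore out = [14, 18].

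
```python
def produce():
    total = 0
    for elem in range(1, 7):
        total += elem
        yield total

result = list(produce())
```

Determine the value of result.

Step 1: Generator accumulates running sum:
  elem=1: total = 1, yield 1
  elem=2: total = 3, yield 3
  elem=3: total = 6, yield 6
  elem=4: total = 10, yield 10
  elem=5: total = 15, yield 15
  elem=6: total = 21, yield 21
Therefore result = [1, 3, 6, 10, 15, 21].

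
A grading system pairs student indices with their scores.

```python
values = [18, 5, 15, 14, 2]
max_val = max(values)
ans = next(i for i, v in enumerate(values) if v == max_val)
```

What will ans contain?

Step 1: max([18, 5, 15, 14, 2]) = 18.
Step 2: Find first index where value == 18:
  Index 0: 18 == 18, found!
Therefore ans = 0.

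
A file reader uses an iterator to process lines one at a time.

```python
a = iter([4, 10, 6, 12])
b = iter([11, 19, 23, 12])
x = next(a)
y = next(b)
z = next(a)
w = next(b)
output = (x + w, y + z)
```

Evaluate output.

Step 1: a iterates [4, 10, 6, 12], b iterates [11, 19, 23, 12].
Step 2: x = next(a) = 4, y = next(b) = 11.
Step 3: z = next(a) = 10, w = next(b) = 19.
Step 4: output = (4 + 19, 11 + 10) = (23, 21).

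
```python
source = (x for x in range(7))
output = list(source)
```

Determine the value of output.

Step 1: Generator expression iterates range(7): [0, 1, 2, 3, 4, 5, 6].
Step 2: list() collects all values.
Therefore output = [0, 1, 2, 3, 4, 5, 6].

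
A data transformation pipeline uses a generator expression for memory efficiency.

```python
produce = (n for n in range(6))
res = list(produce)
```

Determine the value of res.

Step 1: Generator expression iterates range(6): [0, 1, 2, 3, 4, 5].
Step 2: list() collects all values.
Therefore res = [0, 1, 2, 3, 4, 5].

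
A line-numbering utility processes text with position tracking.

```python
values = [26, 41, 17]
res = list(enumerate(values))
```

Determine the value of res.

Step 1: enumerate pairs each element with its index:
  (0, 26)
  (1, 41)
  (2, 17)
Therefore res = [(0, 26), (1, 41), (2, 17)].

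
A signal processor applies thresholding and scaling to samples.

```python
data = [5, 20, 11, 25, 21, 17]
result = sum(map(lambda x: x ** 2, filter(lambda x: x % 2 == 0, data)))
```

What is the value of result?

Step 1: Filter even numbers from [5, 20, 11, 25, 21, 17]: [20]
Step 2: Square each: [400]
Step 3: Sum = 400.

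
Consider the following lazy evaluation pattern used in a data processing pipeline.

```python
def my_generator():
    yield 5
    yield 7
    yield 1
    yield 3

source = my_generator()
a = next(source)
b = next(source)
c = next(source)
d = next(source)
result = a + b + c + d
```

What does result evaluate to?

Step 1: Create generator and consume all values:
  a = next(source) = 5
  b = next(source) = 7
  c = next(source) = 1
  d = next(source) = 3
Step 2: result = 5 + 7 + 1 + 3 = 16.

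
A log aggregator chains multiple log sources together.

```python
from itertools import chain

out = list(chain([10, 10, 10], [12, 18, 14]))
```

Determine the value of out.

Step 1: chain() concatenates iterables: [10, 10, 10] + [12, 18, 14].
Therefore out = [10, 10, 10, 12, 18, 14].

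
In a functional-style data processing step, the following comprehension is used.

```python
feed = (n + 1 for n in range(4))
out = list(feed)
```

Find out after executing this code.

Step 1: For each n in range(4), compute n+1:
  n=0: 0+1 = 1
  n=1: 1+1 = 2
  n=2: 2+1 = 3
  n=3: 3+1 = 4
Therefore out = [1, 2, 3, 4].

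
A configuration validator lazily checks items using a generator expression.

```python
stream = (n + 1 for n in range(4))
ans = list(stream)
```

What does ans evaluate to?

Step 1: For each n in range(4), compute n+1:
  n=0: 0+1 = 1
  n=1: 1+1 = 2
  n=2: 2+1 = 3
  n=3: 3+1 = 4
Therefore ans = [1, 2, 3, 4].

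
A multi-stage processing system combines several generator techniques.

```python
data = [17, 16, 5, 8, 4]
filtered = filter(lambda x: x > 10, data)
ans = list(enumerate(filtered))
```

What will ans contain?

Step 1: Filter [17, 16, 5, 8, 4] for > 10: [17, 16].
Step 2: enumerate re-indexes from 0: [(0, 17), (1, 16)].
Therefore ans = [(0, 17), (1, 16)].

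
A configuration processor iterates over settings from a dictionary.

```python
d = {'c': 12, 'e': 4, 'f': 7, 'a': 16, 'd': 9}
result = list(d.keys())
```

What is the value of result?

Step 1: d.keys() returns the dictionary keys in insertion order.
Therefore result = ['c', 'e', 'f', 'a', 'd'].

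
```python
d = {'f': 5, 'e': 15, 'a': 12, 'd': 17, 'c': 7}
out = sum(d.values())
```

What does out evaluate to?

Step 1: d.values() = [5, 15, 12, 17, 7].
Step 2: sum = 56.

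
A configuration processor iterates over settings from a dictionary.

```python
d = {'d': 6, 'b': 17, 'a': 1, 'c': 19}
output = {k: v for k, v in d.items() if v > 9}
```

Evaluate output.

Step 1: Filter items where value > 9:
  'd': 6 <= 9: removed
  'b': 17 > 9: kept
  'a': 1 <= 9: removed
  'c': 19 > 9: kept
Therefore output = {'b': 17, 'c': 19}.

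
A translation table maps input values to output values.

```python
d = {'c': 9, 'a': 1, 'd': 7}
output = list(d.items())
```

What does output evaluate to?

Step 1: d.items() returns (key, value) pairs in insertion order.
Therefore output = [('c', 9), ('a', 1), ('d', 7)].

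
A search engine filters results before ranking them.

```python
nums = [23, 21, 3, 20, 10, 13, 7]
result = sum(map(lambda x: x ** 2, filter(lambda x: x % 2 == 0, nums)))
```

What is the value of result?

Step 1: Filter even numbers from [23, 21, 3, 20, 10, 13, 7]: [20, 10]
Step 2: Square each: [400, 100]
Step 3: Sum = 500.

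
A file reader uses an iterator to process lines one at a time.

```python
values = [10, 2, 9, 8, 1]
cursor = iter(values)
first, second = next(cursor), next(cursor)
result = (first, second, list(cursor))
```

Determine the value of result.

Step 1: Create iterator over [10, 2, 9, 8, 1].
Step 2: first = 10, second = 2.
Step 3: Remaining elements: [9, 8, 1].
Therefore result = (10, 2, [9, 8, 1]).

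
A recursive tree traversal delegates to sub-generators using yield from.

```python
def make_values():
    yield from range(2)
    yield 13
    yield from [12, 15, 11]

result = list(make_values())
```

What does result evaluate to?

Step 1: Trace yields in order:
  yield 0
  yield 1
  yield 13
  yield 12
  yield 15
  yield 11
Therefore result = [0, 1, 13, 12, 15, 11].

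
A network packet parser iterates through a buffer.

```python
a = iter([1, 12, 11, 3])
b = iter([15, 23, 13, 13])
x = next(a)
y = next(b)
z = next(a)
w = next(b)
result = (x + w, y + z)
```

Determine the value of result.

Step 1: a iterates [1, 12, 11, 3], b iterates [15, 23, 13, 13].
Step 2: x = next(a) = 1, y = next(b) = 15.
Step 3: z = next(a) = 12, w = next(b) = 23.
Step 4: result = (1 + 23, 15 + 12) = (24, 27).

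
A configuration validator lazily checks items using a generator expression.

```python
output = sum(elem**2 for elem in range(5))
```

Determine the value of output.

Step 1: Compute elem**2 for each elem in range(5):
  elem=0: 0**2 = 0
  elem=1: 1**2 = 1
  elem=2: 2**2 = 4
  elem=3: 3**2 = 9
  elem=4: 4**2 = 16
Step 2: sum = 0 + 1 + 4 + 9 + 16 = 30.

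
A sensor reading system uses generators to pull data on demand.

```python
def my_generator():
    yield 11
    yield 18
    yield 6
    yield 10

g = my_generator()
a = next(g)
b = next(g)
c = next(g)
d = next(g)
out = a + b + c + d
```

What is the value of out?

Step 1: Create generator and consume all values:
  a = next(g) = 11
  b = next(g) = 18
  c = next(g) = 6
  d = next(g) = 10
Step 2: out = 11 + 18 + 6 + 10 = 45.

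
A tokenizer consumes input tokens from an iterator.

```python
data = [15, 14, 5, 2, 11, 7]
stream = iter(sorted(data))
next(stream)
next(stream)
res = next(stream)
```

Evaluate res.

Step 1: sorted([15, 14, 5, 2, 11, 7]) = [2, 5, 7, 11, 14, 15].
Step 2: Create iterator and skip 2 elements.
Step 3: next() returns 7.
Therefore res = 7.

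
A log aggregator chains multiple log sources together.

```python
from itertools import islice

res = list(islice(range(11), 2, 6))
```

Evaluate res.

Step 1: islice(range(11), 2, 6) takes elements at indices [2, 6).
Step 2: Elements: [2, 3, 4, 5].
Therefore res = [2, 3, 4, 5].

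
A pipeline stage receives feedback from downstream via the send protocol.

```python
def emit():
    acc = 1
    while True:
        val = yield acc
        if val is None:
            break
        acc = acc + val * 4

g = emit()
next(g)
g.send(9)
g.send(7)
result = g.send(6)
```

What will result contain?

Step 1: next() -> yield acc=1.
Step 2: send(9) -> val=9, acc = 1 + 9*4 = 37, yield 37.
Step 3: send(7) -> val=7, acc = 37 + 7*4 = 65, yield 65.
Step 4: send(6) -> val=6, acc = 65 + 6*4 = 89, yield 89.
Therefore result = 89.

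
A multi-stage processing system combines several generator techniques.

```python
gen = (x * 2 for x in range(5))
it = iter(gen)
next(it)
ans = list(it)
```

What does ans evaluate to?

Step 1: Generator produces [0, 2, 4, 6, 8].
Step 2: next(it) consumes first element (0).
Step 3: list(it) collects remaining: [2, 4, 6, 8].
Therefore ans = [2, 4, 6, 8].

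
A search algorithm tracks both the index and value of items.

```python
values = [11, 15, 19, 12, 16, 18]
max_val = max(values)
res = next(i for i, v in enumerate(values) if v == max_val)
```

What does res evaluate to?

Step 1: max([11, 15, 19, 12, 16, 18]) = 19.
Step 2: Find first index where value == 19:
  Index 0: 11 != 19
  Index 1: 15 != 19
  Index 2: 19 == 19, found!
Therefore res = 2.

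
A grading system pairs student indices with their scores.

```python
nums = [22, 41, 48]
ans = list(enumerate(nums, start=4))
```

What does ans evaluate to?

Step 1: enumerate with start=4:
  (4, 22)
  (5, 41)
  (6, 48)
Therefore ans = [(4, 22), (5, 41), (6, 48)].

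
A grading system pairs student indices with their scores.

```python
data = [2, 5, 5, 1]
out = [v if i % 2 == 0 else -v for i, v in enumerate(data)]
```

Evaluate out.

Step 1: For each (i, v), keep v if i is even, negate if odd:
  i=0 (even): keep 2
  i=1 (odd): negate to -5
  i=2 (even): keep 5
  i=3 (odd): negate to -1
Therefore out = [2, -5, 5, -1].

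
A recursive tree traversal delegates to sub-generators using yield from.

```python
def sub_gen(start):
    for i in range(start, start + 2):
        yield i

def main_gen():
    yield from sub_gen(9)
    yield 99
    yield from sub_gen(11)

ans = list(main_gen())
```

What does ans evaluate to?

Step 1: main_gen() delegates to sub_gen(9):
  yield 9
  yield 10
Step 2: yield 99
Step 3: Delegates to sub_gen(11):
  yield 11
  yield 12
Therefore ans = [9, 10, 99, 11, 12].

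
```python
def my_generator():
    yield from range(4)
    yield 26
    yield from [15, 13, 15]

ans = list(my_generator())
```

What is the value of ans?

Step 1: Trace yields in order:
  yield 0
  yield 1
  yield 2
  yield 3
  yield 26
  yield 15
  yield 13
  yield 15
Therefore ans = [0, 1, 2, 3, 26, 15, 13, 15].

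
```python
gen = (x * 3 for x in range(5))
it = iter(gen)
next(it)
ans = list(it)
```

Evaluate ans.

Step 1: Generator produces [0, 3, 6, 9, 12].
Step 2: next(it) consumes first element (0).
Step 3: list(it) collects remaining: [3, 6, 9, 12].
Therefore ans = [3, 6, 9, 12].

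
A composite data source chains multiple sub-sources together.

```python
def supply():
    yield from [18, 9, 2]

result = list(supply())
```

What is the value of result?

Step 1: yield from delegates to the iterable, yielding each element.
Step 2: Collected values: [18, 9, 2].
Therefore result = [18, 9, 2].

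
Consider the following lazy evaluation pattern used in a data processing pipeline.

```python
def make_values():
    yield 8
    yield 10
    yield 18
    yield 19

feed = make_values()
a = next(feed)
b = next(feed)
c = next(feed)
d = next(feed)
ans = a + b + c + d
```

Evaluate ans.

Step 1: Create generator and consume all values:
  a = next(feed) = 8
  b = next(feed) = 10
  c = next(feed) = 18
  d = next(feed) = 19
Step 2: ans = 8 + 10 + 18 + 19 = 55.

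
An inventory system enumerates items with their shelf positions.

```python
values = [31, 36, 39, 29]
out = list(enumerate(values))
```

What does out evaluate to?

Step 1: enumerate pairs each element with its index:
  (0, 31)
  (1, 36)
  (2, 39)
  (3, 29)
Therefore out = [(0, 31), (1, 36), (2, 39), (3, 29)].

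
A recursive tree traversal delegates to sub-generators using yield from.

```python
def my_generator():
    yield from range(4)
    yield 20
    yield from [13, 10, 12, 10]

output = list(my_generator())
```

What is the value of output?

Step 1: Trace yields in order:
  yield 0
  yield 1
  yield 2
  yield 3
  yield 20
  yield 13
  yield 10
  yield 12
  yield 10
Therefore output = [0, 1, 2, 3, 20, 13, 10, 12, 10].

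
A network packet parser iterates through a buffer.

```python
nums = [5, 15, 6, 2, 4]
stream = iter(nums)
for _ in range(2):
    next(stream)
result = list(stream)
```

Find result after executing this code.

Step 1: Create iterator over [5, 15, 6, 2, 4].
Step 2: Advance 2 positions (consuming [5, 15]).
Step 3: list() collects remaining elements: [6, 2, 4].
Therefore result = [6, 2, 4].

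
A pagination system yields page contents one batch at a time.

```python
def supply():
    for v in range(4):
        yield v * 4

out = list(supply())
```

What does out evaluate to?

Step 1: For each v in range(4), yield v * 4:
  v=0: yield 0 * 4 = 0
  v=1: yield 1 * 4 = 4
  v=2: yield 2 * 4 = 8
  v=3: yield 3 * 4 = 12
Therefore out = [0, 4, 8, 12].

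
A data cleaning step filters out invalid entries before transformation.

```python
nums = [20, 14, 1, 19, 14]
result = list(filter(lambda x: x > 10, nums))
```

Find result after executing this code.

Step 1: Filter elements > 10:
  20: kept
  14: kept
  1: removed
  19: kept
  14: kept
Therefore result = [20, 14, 19, 14].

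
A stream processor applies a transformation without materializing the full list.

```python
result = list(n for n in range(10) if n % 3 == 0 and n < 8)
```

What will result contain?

Step 1: Filter range(10) where n % 3 == 0 and n < 8:
  n=0: both conditions met, included
  n=1: excluded (1 % 3 != 0)
  n=2: excluded (2 % 3 != 0)
  n=3: both conditions met, included
  n=4: excluded (4 % 3 != 0)
  n=5: excluded (5 % 3 != 0)
  n=6: both conditions met, included
  n=7: excluded (7 % 3 != 0)
  n=8: excluded (8 % 3 != 0, 8 >= 8)
  n=9: excluded (9 >= 8)
Therefore result = [0, 3, 6].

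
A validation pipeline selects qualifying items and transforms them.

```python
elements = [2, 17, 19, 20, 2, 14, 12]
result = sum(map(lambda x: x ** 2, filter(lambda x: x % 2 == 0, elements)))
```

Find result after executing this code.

Step 1: Filter even numbers from [2, 17, 19, 20, 2, 14, 12]: [2, 20, 2, 14, 12]
Step 2: Square each: [4, 400, 4, 196, 144]
Step 3: Sum = 748.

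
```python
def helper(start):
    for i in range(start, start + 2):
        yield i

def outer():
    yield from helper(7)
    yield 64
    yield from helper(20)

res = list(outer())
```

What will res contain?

Step 1: outer() delegates to helper(7):
  yield 7
  yield 8
Step 2: yield 64
Step 3: Delegates to helper(20):
  yield 20
  yield 21
Therefore res = [7, 8, 64, 20, 21].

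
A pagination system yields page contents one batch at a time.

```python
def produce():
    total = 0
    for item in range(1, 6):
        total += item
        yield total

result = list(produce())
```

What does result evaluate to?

Step 1: Generator accumulates running sum:
  item=1: total = 1, yield 1
  item=2: total = 3, yield 3
  item=3: total = 6, yield 6
  item=4: total = 10, yield 10
  item=5: total = 15, yield 15
Therefore result = [1, 3, 6, 10, 15].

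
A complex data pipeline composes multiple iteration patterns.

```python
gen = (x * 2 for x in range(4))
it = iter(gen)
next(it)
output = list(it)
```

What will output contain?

Step 1: Generator produces [0, 2, 4, 6].
Step 2: next(it) consumes first element (0).
Step 3: list(it) collects remaining: [2, 4, 6].
Therefore output = [2, 4, 6].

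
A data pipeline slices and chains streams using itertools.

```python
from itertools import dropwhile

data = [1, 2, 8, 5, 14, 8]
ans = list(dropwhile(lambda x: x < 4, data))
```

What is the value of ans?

Step 1: dropwhile drops elements while < 4:
  1 < 4: dropped
  2 < 4: dropped
  8: kept (dropping stopped)
Step 2: Remaining elements kept regardless of condition.
Therefore ans = [8, 5, 14, 8].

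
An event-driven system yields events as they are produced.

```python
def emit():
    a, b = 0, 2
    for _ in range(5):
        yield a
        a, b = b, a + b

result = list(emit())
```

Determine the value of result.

Step 1: Fibonacci-like sequence starting with a=0, b=2:
  Iteration 1: yield a=0, then a,b = 2,2
  Iteration 2: yield a=2, then a,b = 2,4
  Iteration 3: yield a=2, then a,b = 4,6
  Iteration 4: yield a=4, then a,b = 6,10
  Iteration 5: yield a=6, then a,b = 10,16
Therefore result = [0, 2, 2, 4, 6].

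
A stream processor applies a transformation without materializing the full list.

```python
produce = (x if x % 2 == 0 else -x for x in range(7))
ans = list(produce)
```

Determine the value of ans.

Step 1: For each x in range(7), yield x if even, else -x:
  x=0: even, yield 0
  x=1: odd, yield -1
  x=2: even, yield 2
  x=3: odd, yield -3
  x=4: even, yield 4
  x=5: odd, yield -5
  x=6: even, yield 6
Therefore ans = [0, -1, 2, -3, 4, -5, 6].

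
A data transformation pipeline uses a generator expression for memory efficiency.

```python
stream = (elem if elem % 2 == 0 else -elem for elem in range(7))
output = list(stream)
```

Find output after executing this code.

Step 1: For each elem in range(7), yield elem if even, else -elem:
  elem=0: even, yield 0
  elem=1: odd, yield -1
  elem=2: even, yield 2
  elem=3: odd, yield -3
  elem=4: even, yield 4
  elem=5: odd, yield -5
  elem=6: even, yield 6
Therefore output = [0, -1, 2, -3, 4, -5, 6].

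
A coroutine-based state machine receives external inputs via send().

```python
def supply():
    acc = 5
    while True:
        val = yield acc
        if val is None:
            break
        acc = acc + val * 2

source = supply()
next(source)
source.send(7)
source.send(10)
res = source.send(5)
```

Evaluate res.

Step 1: next() -> yield acc=5.
Step 2: send(7) -> val=7, acc = 5 + 7*2 = 19, yield 19.
Step 3: send(10) -> val=10, acc = 19 + 10*2 = 39, yield 39.
Step 4: send(5) -> val=5, acc = 39 + 5*2 = 49, yield 49.
Therefore res = 49.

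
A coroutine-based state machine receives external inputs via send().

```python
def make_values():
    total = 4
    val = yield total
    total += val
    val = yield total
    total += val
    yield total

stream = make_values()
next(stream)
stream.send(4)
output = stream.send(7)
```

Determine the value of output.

Step 1: next() -> yield total=4.
Step 2: send(4) -> val=4, total = 4+4 = 8, yield 8.
Step 3: send(7) -> val=7, total = 8+7 = 15, yield 15.
Therefore output = 15.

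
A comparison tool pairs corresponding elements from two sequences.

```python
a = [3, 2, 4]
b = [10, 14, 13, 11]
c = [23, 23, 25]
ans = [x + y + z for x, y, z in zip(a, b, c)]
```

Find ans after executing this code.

Step 1: zip three lists (truncates to shortest, len=3):
  3 + 10 + 23 = 36
  2 + 14 + 23 = 39
  4 + 13 + 25 = 42
Therefore ans = [36, 39, 42].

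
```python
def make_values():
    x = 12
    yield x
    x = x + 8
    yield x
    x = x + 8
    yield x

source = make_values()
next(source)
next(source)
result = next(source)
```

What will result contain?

Step 1: Trace through generator execution:
  Yield 1: x starts at 12, yield 12
  Yield 2: x = 12 + 8 = 20, yield 20
  Yield 3: x = 20 + 8 = 28, yield 28
Step 2: First next() gets 12, second next() gets the second value, third next() yields 28.
Therefore result = 28.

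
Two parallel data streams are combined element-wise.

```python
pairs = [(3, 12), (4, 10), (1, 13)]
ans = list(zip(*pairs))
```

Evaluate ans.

Step 1: zip(*pairs) transposes: unzips [(3, 12), (4, 10), (1, 13)] into separate sequences.
Step 2: First elements: (3, 4, 1), second elements: (12, 10, 13).
Therefore ans = [(3, 4, 1), (12, 10, 13)].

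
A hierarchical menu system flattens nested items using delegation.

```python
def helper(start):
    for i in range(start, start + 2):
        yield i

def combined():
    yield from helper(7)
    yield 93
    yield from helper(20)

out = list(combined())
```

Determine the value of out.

Step 1: combined() delegates to helper(7):
  yield 7
  yield 8
Step 2: yield 93
Step 3: Delegates to helper(20):
  yield 20
  yield 21
Therefore out = [7, 8, 93, 20, 21].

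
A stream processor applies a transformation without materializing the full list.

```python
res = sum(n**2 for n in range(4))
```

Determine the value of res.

Step 1: Compute n**2 for each n in range(4):
  n=0: 0**2 = 0
  n=1: 1**2 = 1
  n=2: 2**2 = 4
  n=3: 3**2 = 9
Step 2: sum = 0 + 1 + 4 + 9 = 14.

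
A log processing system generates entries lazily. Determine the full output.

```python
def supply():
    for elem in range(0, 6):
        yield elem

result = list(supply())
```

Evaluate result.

Step 1: The generator yields each value from range(0, 6).
Step 2: list() consumes all yields: [0, 1, 2, 3, 4, 5].
Therefore result = [0, 1, 2, 3, 4, 5].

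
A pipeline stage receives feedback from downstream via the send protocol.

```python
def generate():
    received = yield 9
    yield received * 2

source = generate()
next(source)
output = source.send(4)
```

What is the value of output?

Step 1: next(source) advances to first yield, producing 9.
Step 2: send(4) resumes, received = 4.
Step 3: yield received * 2 = 4 * 2 = 8.
Therefore output = 8.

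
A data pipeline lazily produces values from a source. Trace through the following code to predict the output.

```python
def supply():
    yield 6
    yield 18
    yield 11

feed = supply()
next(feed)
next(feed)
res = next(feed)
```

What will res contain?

Step 1: supply() creates a generator.
Step 2: next(feed) yields 6 (consumed and discarded).
Step 3: next(feed) yields 18 (consumed and discarded).
Step 4: next(feed) yields 11, assigned to res.
Therefore res = 11.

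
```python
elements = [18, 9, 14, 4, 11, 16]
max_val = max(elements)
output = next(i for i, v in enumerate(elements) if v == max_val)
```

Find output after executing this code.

Step 1: max([18, 9, 14, 4, 11, 16]) = 18.
Step 2: Find first index where value == 18:
  Index 0: 18 == 18, found!
Therefore output = 0.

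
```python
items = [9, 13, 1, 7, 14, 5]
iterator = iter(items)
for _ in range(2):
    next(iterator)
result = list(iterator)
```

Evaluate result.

Step 1: Create iterator over [9, 13, 1, 7, 14, 5].
Step 2: Advance 2 positions (consuming [9, 13]).
Step 3: list() collects remaining elements: [1, 7, 14, 5].
Therefore result = [1, 7, 14, 5].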